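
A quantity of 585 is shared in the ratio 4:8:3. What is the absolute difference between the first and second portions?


Total parts = 4 + 8 + 3 = 15
Value per part = 585 / 15 = 39
Shares: 4*39=156, 8*39=312, 3*39=117
First share = 156, second share = 312
Difference = |156 - 312| = 156

156


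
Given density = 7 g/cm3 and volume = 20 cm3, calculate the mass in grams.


Using mass = density * volume
Density = 7 g/cm3
Volume = 20 cm3
Mass = 7 * 20
= 140 g

140


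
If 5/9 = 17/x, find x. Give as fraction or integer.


Setting up: 5/9 = 17/x
Cross multiply: 5 * x = 9 * 17
5x = 153
x = 153/5
x = 153/5

153/5


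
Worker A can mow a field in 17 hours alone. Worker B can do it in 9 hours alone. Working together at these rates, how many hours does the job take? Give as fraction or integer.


Rate of A = 1/17 job per hour
Rate of B = 1/9 job per hour
Combined rate = 1/17 + 1/9
Find common denominator: (9 + 17)/(17*9) = 26/153
Combined rate = 26/153 job per hour
Time together = 1 / (26/153) = 153/26 hours

153/26


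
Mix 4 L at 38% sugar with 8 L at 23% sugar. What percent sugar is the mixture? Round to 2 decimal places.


Solute in mixture 1 = 38% of 4 L = 4*38/100 = 38/25 L
Solute in mixture 2 = 23% of 8 L = 8*23/100 = 46/25 L
Total solute = 38/25 + 46/25 = 84/25 L
Total volume = 4 + 8 = 12 L
Final concentration = 84/25/12 * 100 = 28.00%

28.00


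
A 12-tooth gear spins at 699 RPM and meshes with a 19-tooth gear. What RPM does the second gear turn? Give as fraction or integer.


Gear ratio: teeth_A * RPM_A = teeth_B * RPM_B
12 * 699 = 19 * RPM_B
8388 = 19 * RPM_B
RPM_B = 8388 / 19
RPM_B = 8388/19

8388/19


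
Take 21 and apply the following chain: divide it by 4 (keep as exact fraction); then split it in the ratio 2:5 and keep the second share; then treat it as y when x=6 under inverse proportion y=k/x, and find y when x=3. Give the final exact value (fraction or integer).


Start with 21.
Step 1: Divide by 4: 21 / 4 = 21/4
Step 2: Split 2:5, second share = 21/4 * 5/7 = 15/4
Step 3: Inverse prop: k = (15/4)*6; new y = k/3 = 15/4*6/3 = 15/2
Final result = 15/2

15/2


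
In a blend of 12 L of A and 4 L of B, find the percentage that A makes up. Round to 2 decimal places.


Volume of A = 12 L
Volume of B = 4 L
Total volume = 12 + 4 = 16 L
Percentage of A = (12/16) * 100
= 75.00%

75.00


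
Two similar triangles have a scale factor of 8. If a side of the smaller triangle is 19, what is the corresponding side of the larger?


Similar triangles have proportional sides
Scale factor = 8
Smaller side = 19
Corresponding larger side = 19 * 8
= 152

152


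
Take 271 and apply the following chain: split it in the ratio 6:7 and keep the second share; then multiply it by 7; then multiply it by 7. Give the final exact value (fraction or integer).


Start with 271.
Step 1: Split 6:7, second share = 271 * 7/13 = 1897/13
Step 2: Multiply by 7: 1897/13 * 7 = 13279/13
Step 3: Multiply by 7: 13279/13 * 7 = 92953/13
Final result = 92953/13

92953/13


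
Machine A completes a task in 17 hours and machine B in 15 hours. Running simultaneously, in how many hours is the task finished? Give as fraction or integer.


Rate of A = 1/17 job per hour
Rate of B = 1/15 job per hour
Combined rate = 1/17 + 1/15
Find common denominator: (15 + 17)/(17*15) = 32/255
Combined rate = 32/255 job per hour
Time together = 1 / (32/255) = 255/32 hours

255/32


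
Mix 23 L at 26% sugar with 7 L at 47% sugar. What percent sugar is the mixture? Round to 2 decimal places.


Solute in mixture 1 = 26% of 23 L = 23*26/100 = 299/50 L
Solute in mixture 2 = 47% of 7 L = 7*47/100 = 329/100 L
Total solute = 299/50 + 329/100 = 927/100 L
Total volume = 23 + 7 = 30 L
Final concentration = 927/100/30 * 100 = 30.90%

30.90


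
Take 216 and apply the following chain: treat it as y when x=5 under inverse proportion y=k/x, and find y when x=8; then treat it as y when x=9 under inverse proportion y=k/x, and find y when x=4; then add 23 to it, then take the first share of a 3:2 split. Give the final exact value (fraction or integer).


Start with 216.
Step 1: Inverse prop: k = (216)*5; new y = k/8 = 216*5/8 = 135
Step 2: Inverse prop: k = (135)*9; new y = k/4 = 135*9/4 = 1215/4
Step 3: Add 23: 1215/4+23=1307/4; split 3:2 first = 1307/4*3/5 = 3921/20
Final result = 3921/20

3921/20


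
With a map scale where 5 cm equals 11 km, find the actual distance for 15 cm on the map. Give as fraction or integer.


Map scale: 5 cm = 11 km
Measured distance on map = 15 cm
Set up proportion: 15 * 11 / 5
= 165 / 5
= 33 km

33


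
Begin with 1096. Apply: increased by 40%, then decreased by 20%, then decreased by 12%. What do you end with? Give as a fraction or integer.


Start: 1096
Step 1: increase by 40% => multiply by 140/100
  1096 * 140/100 = 7672/5
Step 2: decrease by 20% => multiply by 80/100
  7672/5 * 80/100 = 30688/25
Step 3: decrease by 12% => multiply by 88/100
  30688/25 * 88/100 = 675136/625
Final value = 675136/625

675136/625


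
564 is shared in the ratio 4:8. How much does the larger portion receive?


Total parts = 4 + 8 = 12
Value per part = 564 / 12 = 47
First share = 4 * 47 = 188
Second share = 8 * 47 = 376
Larger share = 376

376


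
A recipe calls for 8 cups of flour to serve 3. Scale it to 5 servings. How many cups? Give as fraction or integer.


Original: 8 cups for 3 servings
Target servings = 5
Scaling factor = 5/3
New amount = 8 * 5/3
= 40/3
= 40/3 cups

40/3


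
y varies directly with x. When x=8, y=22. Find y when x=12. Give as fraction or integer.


Direct proportion: y = kx
Find k: k = 22/8 = 11/4
Compute y at x=12: y = 11/4 * 12
y = 33

33


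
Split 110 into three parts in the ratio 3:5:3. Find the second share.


Ratio = 3:5:3
Total parts = 3 + 5 + 3 = 11
Value per part = 110 / 11 = 10
First share = 3 * 10 = 30
Middle share = 5 * 10 = 50
Third share = 3 * 10 = 30

50


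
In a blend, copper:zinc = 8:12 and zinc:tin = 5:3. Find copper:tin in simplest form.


Given a:b = 8:12 and b:c = 5:3
Make b consistent. Multiply first ratio by 5: a:b = 40:60
Multiply second ratio by 12: b:c = 60:36
Now b = 60 in both, so a:b:c = 40:60:36
Therefore a:c = 40:36
Simplify by GCD: a:c = 10:9

10:9


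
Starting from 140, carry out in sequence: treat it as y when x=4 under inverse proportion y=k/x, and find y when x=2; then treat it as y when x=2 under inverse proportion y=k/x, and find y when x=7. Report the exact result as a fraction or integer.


Start with 140.
Step 1: Inverse prop: k = (140)*4; new y = k/2 = 140*4/2 = 280
Step 2: Inverse prop: k = (280)*2; new y = k/7 = 280*2/7 = 80
Final result = 80

80


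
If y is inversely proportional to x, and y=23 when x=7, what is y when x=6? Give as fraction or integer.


Inverse proportion: y = k/x
Find k: k = 7 * 23 = 161
Compute y at x=6: y = 161/6
y = 161/6

161/6


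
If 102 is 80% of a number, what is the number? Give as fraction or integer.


Given: 102 is 80% of the whole
Set up: 102 = 80/100 * whole
whole = 102 * 100 / 80
whole = 10200 / 80
whole = 255/2

255/2


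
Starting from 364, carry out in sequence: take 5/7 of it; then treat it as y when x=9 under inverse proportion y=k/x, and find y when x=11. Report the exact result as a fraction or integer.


Start with 364.
Step 1: Take 5/7: 364 * 5/7 = 260
Step 2: Inverse prop: k = (260)*9; new y = k/11 = 260*9/11 = 2340/11
Final result = 2340/11

2340/11


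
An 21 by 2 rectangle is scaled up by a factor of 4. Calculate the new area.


Original dimensions: 21 x 2
Enlargement factor = 4
New width = 21 * 4 = 84
New height = 2 * 4 = 8
New area = 84 * 8 = 672

672


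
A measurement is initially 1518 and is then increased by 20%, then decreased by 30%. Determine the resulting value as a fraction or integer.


Start: 1518
Step 1: increase by 20% => multiply by 120/100
  1518 * 120/100 = 9108/5
Step 2: decrease by 30% => multiply by 70/100
  9108/5 * 70/100 = 31878/25
Final value = 31878/25

31878/25


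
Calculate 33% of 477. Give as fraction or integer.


Compute 33% of 477
Convert percentage: 33% = 33/100
Multiply: 477 * 33/100
= 15741/100
= 15741/100

15741/100


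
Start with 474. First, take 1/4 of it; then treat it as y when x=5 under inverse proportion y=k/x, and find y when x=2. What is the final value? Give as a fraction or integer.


Start with 474.
Step 1: Take 1/4: 474 * 1/4 = 237/2
Step 2: Inverse prop: k = (237/2)*5; new y = k/2 = 237/2*5/2 = 1185/4
Final result = 1185/4

1185/4


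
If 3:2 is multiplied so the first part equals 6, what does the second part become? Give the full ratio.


Original ratio: 3:2
First term target: 6
Scale factor = 6 / 3 = 2
Multiply second term: 2 * 2 = 4
Equivalent ratio = 6:4

6:4


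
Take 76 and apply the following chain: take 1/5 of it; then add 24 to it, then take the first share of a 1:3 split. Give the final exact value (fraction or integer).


Start with 76.
Step 1: Take 1/5: 76 * 1/5 = 76/5
Step 2: Add 24: 76/5+24=196/5; split 1:3 first = 196/5*1/4 = 49/5
Final result = 49/5

49/5


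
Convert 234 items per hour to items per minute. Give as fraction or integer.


Converting from per hour to per minute
Rate = 234 items per hour
Divide by 60: 234/60
= 39/10 items per minute

39/10


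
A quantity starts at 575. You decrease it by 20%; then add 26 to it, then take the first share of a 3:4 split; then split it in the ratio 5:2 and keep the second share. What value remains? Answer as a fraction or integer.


Start with 575.
Step 1: Decrease by 20%: 575 * 80/100 = 460
Step 2: Add 26: 460+26=486; split 3:4 first = 486*3/7 = 1458/7
Step 3: Split 5:2, second share = 1458/7 * 2/7 = 2916/49
Final result = 2916/49

2916/49


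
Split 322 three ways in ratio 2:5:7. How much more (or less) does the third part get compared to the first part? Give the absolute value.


Total parts = 2 + 5 + 7 = 14
Value per part = 322 / 14 = 23
Shares: 2*23=46, 5*23=115, 7*23=161
Third share = 161, first share = 46
Difference = |161 - 46| = 115

115


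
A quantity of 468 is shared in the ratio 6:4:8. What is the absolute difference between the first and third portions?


Total parts = 6 + 4 + 8 = 18
Value per part = 468 / 18 = 26
Shares: 6*26=156, 4*26=104, 8*26=208
First share = 156, third share = 208
Difference = |156 - 208| = 52

52


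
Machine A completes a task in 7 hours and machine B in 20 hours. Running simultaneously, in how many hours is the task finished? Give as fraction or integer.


Rate of A = 1/7 job per hour
Rate of B = 1/20 job per hour
Combined rate = 1/7 + 1/20
Find common denominator: (20 + 7)/(7*20) = 27/140
Combined rate = 27/140 job per hour
Time together = 1 / (27/140) = 140/27 hours

140/27


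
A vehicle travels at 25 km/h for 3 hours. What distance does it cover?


Using distance = speed * time
Speed = 25 km/h
Time = 3 hours
Distance = 25 * 3
= 75 km

75


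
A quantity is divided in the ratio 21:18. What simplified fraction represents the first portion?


Total parts = 21 + 18 = 39
First part fraction = 21/39
Simplify: 21/39 = 7/13

7/13


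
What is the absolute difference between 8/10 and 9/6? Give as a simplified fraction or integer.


Simplify: 8/10 = 4/5 and 9/6 = 3/2
Find common denominator: LCD = 10
Convert: 8/10 and 15/10
Difference = |8 - 15|/10 = 7/10
Simplified = 7/10

7/10


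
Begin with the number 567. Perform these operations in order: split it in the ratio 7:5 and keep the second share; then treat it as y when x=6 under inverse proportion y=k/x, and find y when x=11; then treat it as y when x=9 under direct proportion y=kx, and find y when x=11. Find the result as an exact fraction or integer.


Start with 567.
Step 1: Split 7:5, second share = 567 * 5/12 = 945/4
Step 2: Inverse prop: k = (945/4)*6; new y = k/11 = 945/4*6/11 = 2835/22
Step 3: Direct prop: k = (2835/22)/9; new y = k*11 = 2835/22*11/9 = 315/2
Final result = 315/2

315/2


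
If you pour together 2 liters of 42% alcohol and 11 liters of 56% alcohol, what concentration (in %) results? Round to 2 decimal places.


Solute in mixture 1 = 42% of 2 L = 2*42/100 = 21/25 L
Solute in mixture 2 = 56% of 11 L = 11*56/100 = 154/25 L
Total solute = 21/25 + 154/25 = 7 L
Total volume = 2 + 11 = 13 L
Final concentration = 7/13 * 100 = 53.85%

53.85


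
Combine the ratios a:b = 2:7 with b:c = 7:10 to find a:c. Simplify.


Given a:b = 2:7 and b:c = 7:10
Make b consistent. Multiply first ratio by 7: a:b = 14:49
Multiply second ratio by 7: b:c = 49:70
Now b = 49 in both, so a:b:c = 14:49:70
Therefore a:c = 14:70
Simplify by GCD: a:c = 1:5

1:5


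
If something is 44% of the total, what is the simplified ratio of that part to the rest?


Part = 44%, Remainder = 56%
Ratio = 44:56
GCD(44, 56) = 4
Simplify: 11:14 = 11:14

11:14


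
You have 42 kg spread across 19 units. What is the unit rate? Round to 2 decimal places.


Total kg = 42
Number of units = 19
Unit rate = 42 / 19
= 2.21 kg per unit

2.21


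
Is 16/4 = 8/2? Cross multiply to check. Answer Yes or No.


Cross multiply to check 16/4 = 8/2
Left cross product: 16 * 2 = 32
Right cross product: 4 * 8 = 32
32 = 32
Equal, so proportions match => Yes

Yes


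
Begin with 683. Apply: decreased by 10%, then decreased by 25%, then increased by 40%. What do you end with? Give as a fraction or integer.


Start: 683
Step 1: decrease by 10% => multiply by 90/100
  683 * 90/100 = 6147/10
Step 2: decrease by 25% => multiply by 75/100
  6147/10 * 75/100 = 18441/40
Step 3: increase by 40% => multiply by 140/100
  18441/40 * 140/100 = 129087/200
Final value = 129087/200

129087/200


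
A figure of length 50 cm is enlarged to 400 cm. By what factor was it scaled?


Original length = 50 cm
Scaled length = 400 cm
Scale factor = 400 / 50
= 8

8


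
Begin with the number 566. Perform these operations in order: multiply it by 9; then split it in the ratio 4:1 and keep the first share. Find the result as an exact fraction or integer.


Start with 566.
Step 1: Multiply by 9: 566 * 9 = 5094
Step 2: Split 4:1, first share = 5094 * 4/5 = 20376/5
Final result = 20376/5

20376/5


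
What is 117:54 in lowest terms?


Find GCD(117, 54)
GCD = 9
Divide both by 9: 117/9 = 13, 54/9 = 6
Simplified ratio = 13:6

13:6


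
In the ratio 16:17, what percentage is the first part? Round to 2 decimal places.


Total parts = 16 + 17 = 33
First part fraction = 16/33
Percentage = (16/33) * 100
= 0.484848 * 100
= 48.48%

48.48


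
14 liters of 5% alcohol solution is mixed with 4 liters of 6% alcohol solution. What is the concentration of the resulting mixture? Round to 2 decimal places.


Solute in mixture 1 = 5% of 14 L = 14*5/100 = 7/10 L
Solute in mixture 2 = 6% of 4 L = 4*6/100 = 6/25 L
Total solute = 7/10 + 6/25 = 47/50 L
Total volume = 14 + 4 = 18 L
Final concentration = 47/50/18 * 100 = 5.22%

5.22


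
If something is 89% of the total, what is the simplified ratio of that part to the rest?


Part = 89%, Remainder = 11%
Ratio = 89:11
GCD(89, 11) = 1
Simplify: 89:11 = 89:11

89:11


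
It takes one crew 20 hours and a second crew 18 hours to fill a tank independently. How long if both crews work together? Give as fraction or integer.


Rate of A = 1/20 job per hour
Rate of B = 1/18 job per hour
Combined rate = 1/20 + 1/18
Find common denominator: (18 + 20)/(20*18) = 38/360
Combined rate = 19/180 job per hour
Time together = 1 / (19/180) = 180/19 hours

180/19


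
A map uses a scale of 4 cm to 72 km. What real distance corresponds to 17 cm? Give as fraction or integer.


Map scale: 4 cm = 72 km
Measured distance on map = 17 cm
Set up proportion: 17 * 72 / 4
= 1224 / 4
= 306 km

306


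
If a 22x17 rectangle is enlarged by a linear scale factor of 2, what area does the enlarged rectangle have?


Original dimensions: 22 x 17
Enlargement factor = 2
New width = 22 * 2 = 44
New height = 17 * 2 = 34
New area = 44 * 34 = 1496

1496


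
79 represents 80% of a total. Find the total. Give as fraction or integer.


Given: 79 is 80% of the whole
Set up: 79 = 80/100 * whole
whole = 79 * 100 / 80
whole = 7900 / 80
whole = 395/4

395/4


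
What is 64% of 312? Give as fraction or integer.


Compute 64% of 312
Convert percentage: 64% = 64/100
Multiply: 312 * 64/100
= 19968/100
= 4992/25

4992/25


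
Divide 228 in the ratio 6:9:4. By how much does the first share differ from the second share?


Total parts = 6 + 9 + 4 = 19
Value per part = 228 / 19 = 12
Shares: 6*12=72, 9*12=108, 4*12=48
First share = 72, second share = 108
Difference = |72 - 108| = 36

36


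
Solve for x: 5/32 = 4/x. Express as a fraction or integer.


Setting up: 5/32 = 4/x
Cross multiply: 5 * x = 32 * 4
5x = 128
x = 128/5
x = 128/5

128/5


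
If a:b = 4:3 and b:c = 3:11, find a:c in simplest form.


Given a:b = 4:3 and b:c = 3:11
Make b consistent. Multiply first ratio by 3: a:b = 12:9
Multiply second ratio by 3: b:c = 9:33
Now b = 9 in both, so a:b:c = 12:9:33
Therefore a:c = 12:33
Simplify by GCD: a:c = 4:11

4:11


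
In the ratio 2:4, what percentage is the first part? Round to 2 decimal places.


Total parts = 2 + 4 = 6
First part fraction = 2/6
Percentage = (2/6) * 100
= 0.333333 * 100
= 33.33%

33.33


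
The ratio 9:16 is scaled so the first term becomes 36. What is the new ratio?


Original ratio: 9:16
First term target: 36
Scale factor = 36 / 9 = 4
Multiply second term: 16 * 4 = 64
Equivalent ratio = 36:64

36:64


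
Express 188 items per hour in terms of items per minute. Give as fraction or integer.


Converting from per hour to per minute
Rate = 188 items per hour
Divide by 60: 188/60
= 47/15 items per minute

47/15


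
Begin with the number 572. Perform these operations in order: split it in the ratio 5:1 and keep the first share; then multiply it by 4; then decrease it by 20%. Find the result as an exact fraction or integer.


Start with 572.
Step 1: Split 5:1, first share = 572 * 5/6 = 1430/3
Step 2: Multiply by 4: 1430/3 * 4 = 5720/3
Step 3: Decrease by 20%: 5720/3 * 80/100 = 4576/3
Final result = 4576/3

4576/3


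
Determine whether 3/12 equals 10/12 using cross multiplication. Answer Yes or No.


Cross multiply to check 3/12 = 10/12
Left cross product: 3 * 12 = 36
Right cross product: 12 * 10 = 120
36 != 120
Not equal, so proportions differ => No

No


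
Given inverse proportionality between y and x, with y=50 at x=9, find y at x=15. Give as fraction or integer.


Inverse proportion: y = k/x
Find k: k = 9 * 50 = 450
Compute y at x=15: y = 450/15
y = 30

30


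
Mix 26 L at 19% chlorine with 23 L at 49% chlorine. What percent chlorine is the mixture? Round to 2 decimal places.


Solute in mixture 1 = 19% of 26 L = 26*19/100 = 247/50 L
Solute in mixture 2 = 49% of 23 L = 23*49/100 = 1127/100 L
Total solute = 247/50 + 1127/100 = 1621/100 L
Total volume = 26 + 23 = 49 L
Final concentration = 1621/100/49 * 100 = 33.08%

33.08


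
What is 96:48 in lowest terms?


Find GCD(96, 48)
GCD = 48
Divide both by 48: 96/48 = 2, 48/48 = 1
Simplified ratio = 2:1

2:1


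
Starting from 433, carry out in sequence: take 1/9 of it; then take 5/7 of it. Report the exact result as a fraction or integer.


Start with 433.
Step 1: Take 1/9: 433 * 1/9 = 433/9
Step 2: Take 5/7: 433/9 * 5/7 = 2165/63
Final result = 2165/63

2165/63


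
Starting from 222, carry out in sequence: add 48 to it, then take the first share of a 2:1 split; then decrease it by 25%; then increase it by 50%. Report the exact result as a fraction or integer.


Start with 222.
Step 1: Add 48: 222+48=270; split 2:1 first = 270*2/3 = 180
Step 2: Decrease by 25%: 180 * 75/100 = 135
Step 3: Increase by 50%: 135 * 150/100 = 405/2
Final result = 405/2

405/2


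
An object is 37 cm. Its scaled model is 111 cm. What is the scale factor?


Original length = 37 cm
Scaled length = 111 cm
Scale factor = 111 / 37
= 3

3


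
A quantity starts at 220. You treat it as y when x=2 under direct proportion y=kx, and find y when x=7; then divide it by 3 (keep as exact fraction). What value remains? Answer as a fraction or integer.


Start with 220.
Step 1: Direct prop: k = (220)/2; new y = k*7 = 220*7/2 = 770
Step 2: Divide by 3: 770 / 3 = 770/3
Final result = 770/3

770/3


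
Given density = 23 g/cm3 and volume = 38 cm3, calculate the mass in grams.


Using mass = density * volume
Density = 23 g/cm3
Volume = 38 cm3
Mass = 23 * 38
= 874 g

874


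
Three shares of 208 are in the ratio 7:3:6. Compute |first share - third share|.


Total parts = 7 + 3 + 6 = 16
Value per part = 208 / 16 = 13
Shares: 7*13=91, 3*13=39, 6*13=78
First share = 91, third share = 78
Difference = |91 - 78| = 13

13


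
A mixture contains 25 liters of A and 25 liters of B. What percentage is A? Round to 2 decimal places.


Volume of A = 25 L
Volume of B = 25 L
Total volume = 25 + 25 = 50 L
Percentage of A = (25/50) * 100
= 50.00%

50.00


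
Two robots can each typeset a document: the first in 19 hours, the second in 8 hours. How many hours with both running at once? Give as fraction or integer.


Rate of A = 1/19 job per hour
Rate of B = 1/8 job per hour
Combined rate = 1/19 + 1/8
Find common denominator: (8 + 19)/(19*8) = 27/152
Combined rate = 27/152 job per hour
Time together = 1 / (27/152) = 152/27 hours

152/27


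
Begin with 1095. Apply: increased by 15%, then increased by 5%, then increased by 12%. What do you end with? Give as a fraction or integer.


Start: 1095
Step 1: increase by 15% => multiply by 115/100
  1095 * 115/100 = 5037/4
Step 2: increase by 5% => multiply by 105/100
  5037/4 * 105/100 = 105777/80
Step 3: increase by 12% => multiply by 112/100
  105777/80 * 112/100 = 740439/500
Final value = 740439/500

740439/500


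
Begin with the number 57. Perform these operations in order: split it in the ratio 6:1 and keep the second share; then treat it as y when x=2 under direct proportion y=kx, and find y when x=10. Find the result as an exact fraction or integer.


Start with 57.
Step 1: Split 6:1, second share = 57 * 1/7 = 57/7
Step 2: Direct prop: k = (57/7)/2; new y = k*10 = 57/7*10/2 = 285/7
Final result = 285/7

285/7


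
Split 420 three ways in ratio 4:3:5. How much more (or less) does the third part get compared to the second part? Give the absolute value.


Total parts = 4 + 3 + 5 = 12
Value per part = 420 / 12 = 35
Shares: 4*35=140, 3*35=105, 5*35=175
Third share = 175, second share = 105
Difference = |175 - 105| = 70

70


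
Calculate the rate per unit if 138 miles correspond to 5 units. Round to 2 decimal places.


Total miles = 138
Number of units = 5
Unit rate = 138 / 5
= 27.60 miles per unit

27.60


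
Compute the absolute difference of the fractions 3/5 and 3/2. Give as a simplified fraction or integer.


Simplify: 3/5 = 3/5 and 3/2 = 3/2
Find common denominator: LCD = 10
Convert: 6/10 and 15/10
Difference = |6 - 15|/10 = 9/10
Simplified = 9/10

9/10


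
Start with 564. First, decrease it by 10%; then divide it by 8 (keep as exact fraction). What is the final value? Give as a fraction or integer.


Start with 564.
Step 1: Decrease by 10%: 564 * 90/100 = 2538/5
Step 2: Divide by 8: 2538/5 / 8 = 1269/20
Final result = 1269/20

1269/20


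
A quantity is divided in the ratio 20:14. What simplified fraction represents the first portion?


Total parts = 20 + 14 = 34
First part fraction = 20/34
Simplify: 20/34 = 10/17

10/17


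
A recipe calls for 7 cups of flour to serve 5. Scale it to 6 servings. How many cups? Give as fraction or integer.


Original: 7 cups for 5 servings
Target servings = 6
Scaling factor = 6/5
New amount = 7 * 6/5
= 42/5
= 42/5 cups

42/5


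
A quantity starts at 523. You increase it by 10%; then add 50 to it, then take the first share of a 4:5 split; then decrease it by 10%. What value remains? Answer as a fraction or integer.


Start with 523.
Step 1: Increase by 10%: 523 * 110/100 = 5753/10
Step 2: Add 50: 5753/10+50=6253/10; split 4:5 first = 6253/10*4/9 = 12506/45
Step 3: Decrease by 10%: 12506/45 * 90/100 = 6253/25
Final result = 6253/25

6253/25


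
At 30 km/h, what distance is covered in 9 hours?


Using distance = speed * time
Speed = 30 km/h
Time = 9 hours
Distance = 30 * 9
= 270 km

270


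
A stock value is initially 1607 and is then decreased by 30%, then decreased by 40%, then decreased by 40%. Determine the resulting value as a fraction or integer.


Start: 1607
Step 1: decrease by 30% => multiply by 70/100
  1607 * 70/100 = 11249/10
Step 2: decrease by 40% => multiply by 60/100
  11249/10 * 60/100 = 33747/50
Step 3: decrease by 40% => multiply by 60/100
  33747/50 * 60/100 = 101241/250
Final value = 101241/250

101241/250


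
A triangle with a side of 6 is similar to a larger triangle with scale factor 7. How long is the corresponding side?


Similar triangles have proportional sides
Scale factor = 7
Smaller side = 6
Corresponding larger side = 6 * 7
= 42

42


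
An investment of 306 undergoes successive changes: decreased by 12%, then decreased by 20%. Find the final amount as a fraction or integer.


Start: 306
Step 1: decrease by 12% => multiply by 88/100
  306 * 88/100 = 6732/25
Step 2: decrease by 20% => multiply by 80/100
  6732/25 * 80/100 = 26928/125
Final value = 26928/125

26928/125


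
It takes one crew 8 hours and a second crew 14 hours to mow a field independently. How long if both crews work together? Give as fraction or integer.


Rate of A = 1/8 job per hour
Rate of B = 1/14 job per hour
Combined rate = 1/8 + 1/14
Find common denominator: (14 + 8)/(8*14) = 22/112
Combined rate = 11/56 job per hour
Time together = 1 / (11/56) = 56/11 hours

56/11


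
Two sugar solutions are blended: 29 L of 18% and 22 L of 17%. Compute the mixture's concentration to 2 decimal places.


Solute in mixture 1 = 18% of 29 L = 29*18/100 = 261/50 L
Solute in mixture 2 = 17% of 22 L = 22*17/100 = 187/50 L
Total solute = 261/50 + 187/50 = 224/25 L
Total volume = 29 + 22 = 51 L
Final concentration = 224/25/51 * 100 = 17.57%

17.57


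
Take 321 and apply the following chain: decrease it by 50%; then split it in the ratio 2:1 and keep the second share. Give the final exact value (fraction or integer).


Start with 321.
Step 1: Decrease by 50%: 321 * 50/100 = 321/2
Step 2: Split 2:1, second share = 321/2 * 1/3 = 107/2
Final result = 107/2

107/2


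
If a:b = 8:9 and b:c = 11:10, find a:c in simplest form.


Given a:b = 8:9 and b:c = 11:10
Make b consistent. Multiply first ratio by 11: a:b = 88:99
Multiply second ratio by 9: b:c = 99:90
Now b = 99 in both, so a:b:c = 88:99:90
Therefore a:c = 88:90
Simplify by GCD: a:c = 44:45

44:45


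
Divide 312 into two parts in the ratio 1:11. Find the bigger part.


Total parts = 1 + 11 = 12
Value per part = 312 / 12 = 26
First share = 1 * 26 = 26
Second share = 11 * 26 = 286
Larger share = 286

286


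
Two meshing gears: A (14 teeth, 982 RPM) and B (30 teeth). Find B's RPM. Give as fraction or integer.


Gear ratio: teeth_A * RPM_A = teeth_B * RPM_B
14 * 982 = 30 * RPM_B
13748 = 30 * RPM_B
RPM_B = 13748 / 30
RPM_B = 6874/15

6874/15


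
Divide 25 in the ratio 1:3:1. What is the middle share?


Ratio = 1:3:1
Total parts = 1 + 3 + 1 = 5
Value per part = 25 / 5 = 5
First share = 1 * 5 = 5
Middle share = 3 * 5 = 15
Third share = 1 * 5 = 5

15


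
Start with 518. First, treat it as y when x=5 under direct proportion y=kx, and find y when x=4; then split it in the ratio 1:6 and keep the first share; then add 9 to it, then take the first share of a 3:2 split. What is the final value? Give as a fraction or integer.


Start with 518.
Step 1: Direct prop: k = (518)/5; new y = k*4 = 518*4/5 = 2072/5
Step 2: Split 1:6, first share = 2072/5 * 1/7 = 296/5
Step 3: Add 9: 296/5+9=341/5; split 3:2 first = 341/5*3/5 = 1023/25
Final result = 1023/25

1023/25


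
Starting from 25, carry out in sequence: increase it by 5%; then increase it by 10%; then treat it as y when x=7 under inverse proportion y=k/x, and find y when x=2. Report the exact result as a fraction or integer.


Start with 25.
Step 1: Increase by 5%: 25 * 105/100 = 105/4
Step 2: Increase by 10%: 105/4 * 110/100 = 231/8
Step 3: Inverse prop: k = (231/8)*7; new y = k/2 = 231/8*7/2 = 1617/16
Final result = 1617/16

1617/16


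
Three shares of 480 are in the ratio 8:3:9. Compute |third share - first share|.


Total parts = 8 + 3 + 9 = 20
Value per part = 480 / 20 = 24
Shares: 8*24=192, 3*24=72, 9*24=216
Third share = 216, first share = 192
Difference = |216 - 192| = 24

24


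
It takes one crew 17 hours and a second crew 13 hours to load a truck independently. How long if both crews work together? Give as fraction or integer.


Rate of A = 1/17 job per hour
Rate of B = 1/13 job per hour
Combined rate = 1/17 + 1/13
Find common denominator: (13 + 17)/(17*13) = 30/221
Combined rate = 30/221 job per hour
Time together = 1 / (30/221) = 221/30 hours

221/30


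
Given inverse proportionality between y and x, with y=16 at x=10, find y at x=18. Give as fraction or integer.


Inverse proportion: y = k/x
Find k: k = 10 * 16 = 160
Compute y at x=18: y = 160/18
y = 80/9

80/9


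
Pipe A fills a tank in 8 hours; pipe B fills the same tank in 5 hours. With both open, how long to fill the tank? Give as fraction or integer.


Rate of A = 1/8 job per hour
Rate of B = 1/5 job per hour
Combined rate = 1/8 + 1/5
Find common denominator: (5 + 8)/(8*5) = 13/40
Combined rate = 13/40 job per hour
Time together = 1 / (13/40) = 40/13 hours

40/13


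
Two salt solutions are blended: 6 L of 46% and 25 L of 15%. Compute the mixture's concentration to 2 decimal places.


Solute in mixture 1 = 46% of 6 L = 6*46/100 = 69/25 L
Solute in mixture 2 = 15% of 25 L = 25*15/100 = 15/4 L
Total solute = 69/25 + 15/4 = 651/100 L
Total volume = 6 + 25 = 31 L
Final concentration = 651/100/31 * 100 = 21.00%

21.00


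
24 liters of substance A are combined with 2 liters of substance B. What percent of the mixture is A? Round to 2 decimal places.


Volume of A = 24 L
Volume of B = 2 L
Total volume = 24 + 2 = 26 L
Percentage of A = (24/26) * 100
= 92.31%

92.31


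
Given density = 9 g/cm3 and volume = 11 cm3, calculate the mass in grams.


Using mass = density * volume
Density = 9 g/cm3
Volume = 11 cm3
Mass = 9 * 11
= 99 g

99


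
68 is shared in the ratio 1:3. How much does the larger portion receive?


Total parts = 1 + 3 = 4
Value per part = 68 / 4 = 17
First share = 1 * 17 = 17
Second share = 3 * 17 = 51
Larger share = 51

51


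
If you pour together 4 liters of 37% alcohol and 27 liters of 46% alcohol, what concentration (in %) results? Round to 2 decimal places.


Solute in mixture 1 = 37% of 4 L = 4*37/100 = 37/25 L
Solute in mixture 2 = 46% of 27 L = 27*46/100 = 621/50 L
Total solute = 37/25 + 621/50 = 139/10 L
Total volume = 4 + 27 = 31 L
Final concentration = 139/10/31 * 100 = 44.84%

44.84


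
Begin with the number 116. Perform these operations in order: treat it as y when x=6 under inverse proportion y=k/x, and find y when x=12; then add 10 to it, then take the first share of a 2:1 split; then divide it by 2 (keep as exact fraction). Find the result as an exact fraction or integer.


Start with 116.
Step 1: Inverse prop: k = (116)*6; new y = k/12 = 116*6/12 = 58
Step 2: Add 10: 58+10=68; split 2:1 first = 68*2/3 = 136/3
Step 3: Divide by 2: 136/3 / 2 = 68/3
Final result = 68/3

68/3


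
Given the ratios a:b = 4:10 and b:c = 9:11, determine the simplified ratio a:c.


Given a:b = 4:10 and b:c = 9:11
Make b consistent. Multiply first ratio by 9: a:b = 36:90
Multiply second ratio by 10: b:c = 90:110
Now b = 90 in both, so a:b:c = 36:90:110
Therefore a:c = 36:110
Simplify by GCD: a:c = 18:55

18:55


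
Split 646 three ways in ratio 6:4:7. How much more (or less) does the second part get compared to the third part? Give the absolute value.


Total parts = 6 + 4 + 7 = 17
Value per part = 646 / 17 = 38
Shares: 6*38=228, 4*38=152, 7*38=266
Second share = 152, third share = 266
Difference = |152 - 266| = 114

114


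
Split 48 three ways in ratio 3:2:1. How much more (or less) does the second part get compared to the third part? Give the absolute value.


Total parts = 3 + 2 + 1 = 6
Value per part = 48 / 6 = 8
Shares: 3*8=24, 2*8=16, 1*8=8
Second share = 16, third share = 8
Difference = |16 - 8| = 8

8


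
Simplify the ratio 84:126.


Find GCD(84, 126)
GCD = 42
Divide both by 42: 84/42 = 2, 126/42 = 3
Simplified ratio = 2:3

2:3


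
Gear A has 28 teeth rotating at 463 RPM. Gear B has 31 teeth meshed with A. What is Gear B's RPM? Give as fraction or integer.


Gear ratio: teeth_A * RPM_A = teeth_B * RPM_B
28 * 463 = 31 * RPM_B
12964 = 31 * RPM_B
RPM_B = 12964 / 31
RPM_B = 12964/31

12964/31


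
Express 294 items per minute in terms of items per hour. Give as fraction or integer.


Converting from per minute to per hour
Rate = 294 items per minute
Multiply by 60: 294 * 60
= 17640 items per hour

17640


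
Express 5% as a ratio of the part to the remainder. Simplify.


Part = 5%, Remainder = 95%
Ratio = 5:95
GCD(5, 95) = 5
Simplify: 1:19 = 1:19

1:19


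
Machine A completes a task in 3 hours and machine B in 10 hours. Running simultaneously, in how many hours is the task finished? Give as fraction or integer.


Rate of A = 1/3 job per hour
Rate of B = 1/10 job per hour
Combined rate = 1/3 + 1/10
Find common denominator: (10 + 3)/(3*10) = 13/30
Combined rate = 13/30 job per hour
Time together = 1 / (13/30) = 30/13 hours

30/13


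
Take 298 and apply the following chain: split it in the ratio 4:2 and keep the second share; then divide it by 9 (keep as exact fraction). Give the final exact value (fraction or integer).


Start with 298.
Step 1: Split 4:2, second share = 298 * 2/6 = 298/3
Step 2: Divide by 9: 298/3 / 9 = 298/27
Final result = 298/27

298/27


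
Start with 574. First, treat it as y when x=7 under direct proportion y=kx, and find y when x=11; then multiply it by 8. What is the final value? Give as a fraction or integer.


Start with 574.
Step 1: Direct prop: k = (574)/7; new y = k*11 = 574*11/7 = 902
Step 2: Multiply by 8: 902 * 8 = 7216
Final result = 7216

7216


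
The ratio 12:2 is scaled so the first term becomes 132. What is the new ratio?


Original ratio: 12:2
First term target: 132
Scale factor = 132 / 12 = 11
Multiply second term: 2 * 11 = 22
Equivalent ratio = 132:22

132:22


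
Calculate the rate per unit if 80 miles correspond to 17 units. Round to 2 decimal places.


Total miles = 80
Number of units = 17
Unit rate = 80 / 17
= 4.71 miles per unit

4.71


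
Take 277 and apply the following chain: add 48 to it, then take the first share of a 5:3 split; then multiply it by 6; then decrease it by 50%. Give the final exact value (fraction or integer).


Start with 277.
Step 1: Add 48: 277+48=325; split 5:3 first = 325*5/8 = 1625/8
Step 2: Multiply by 6: 1625/8 * 6 = 4875/4
Step 3: Decrease by 50%: 4875/4 * 50/100 = 4875/8
Final result = 4875/8

4875/8


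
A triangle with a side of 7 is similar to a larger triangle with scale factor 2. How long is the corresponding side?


Similar triangles have proportional sides
Scale factor = 2
Smaller side = 7
Corresponding larger side = 7 * 2
= 14

14


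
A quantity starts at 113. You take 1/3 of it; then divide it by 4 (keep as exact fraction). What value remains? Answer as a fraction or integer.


Start with 113.
Step 1: Take 1/3: 113 * 1/3 = 113/3
Step 2: Divide by 4: 113/3 / 4 = 113/12
Final result = 113/12

113/12


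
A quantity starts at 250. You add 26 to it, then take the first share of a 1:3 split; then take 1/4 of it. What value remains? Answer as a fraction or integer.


Start with 250.
Step 1: Add 26: 250+26=276; split 1:3 first = 276*1/4 = 69
Step 2: Take 1/4: 69 * 1/4 = 69/4
Final result = 69/4

69/4


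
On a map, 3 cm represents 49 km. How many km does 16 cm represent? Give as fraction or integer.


Map scale: 3 cm = 49 km
Measured distance on map = 16 cm
Set up proportion: 16 * 49 / 3
= 784 / 3
= 784/3 km

784/3


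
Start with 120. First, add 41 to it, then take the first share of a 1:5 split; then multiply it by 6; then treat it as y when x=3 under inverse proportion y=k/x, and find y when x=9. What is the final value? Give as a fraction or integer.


Start with 120.
Step 1: Add 41: 120+41=161; split 1:5 first = 161*1/6 = 161/6
Step 2: Multiply by 6: 161/6 * 6 = 161
Step 3: Inverse prop: k = (161)*3; new y = k/9 = 161*3/9 = 161/3
Final result = 161/3

161/3


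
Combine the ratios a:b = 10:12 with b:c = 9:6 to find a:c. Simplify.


Given a:b = 10:12 and b:c = 9:6
Make b consistent. Multiply first ratio by 9: a:b = 90:108
Multiply second ratio by 12: b:c = 108:72
Now b = 108 in both, so a:b:c = 90:108:72
Therefore a:c = 90:72
Simplify by GCD: a:c = 5:4

5:4


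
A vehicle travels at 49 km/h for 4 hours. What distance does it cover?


Using distance = speed * time
Speed = 49 km/h
Time = 4 hours
Distance = 49 * 4
= 196 km

196


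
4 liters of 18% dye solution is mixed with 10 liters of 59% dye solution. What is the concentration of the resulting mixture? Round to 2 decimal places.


Solute in mixture 1 = 18% of 4 L = 4*18/100 = 18/25 L
Solute in mixture 2 = 59% of 10 L = 10*59/100 = 59/10 L
Total solute = 18/25 + 59/10 = 331/50 L
Total volume = 4 + 10 = 14 L
Final concentration = 331/50/14 * 100 = 47.29%

47.29


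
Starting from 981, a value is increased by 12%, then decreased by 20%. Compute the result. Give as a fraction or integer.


Start: 981
Step 1: increase by 12% => multiply by 112/100
  981 * 112/100 = 27468/25
Step 2: decrease by 20% => multiply by 80/100
  27468/25 * 80/100 = 109872/125
Final value = 109872/125

109872/125


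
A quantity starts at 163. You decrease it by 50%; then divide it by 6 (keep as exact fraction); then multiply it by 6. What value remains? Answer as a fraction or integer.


Start with 163.
Step 1: Decrease by 50%: 163 * 50/100 = 163/2
Step 2: Divide by 6: 163/2 / 6 = 163/12
Step 3: Multiply by 6: 163/12 * 6 = 163/2
Final result = 163/2

163/2


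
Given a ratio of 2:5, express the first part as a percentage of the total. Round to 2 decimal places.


Total parts = 2 + 5 = 7
First part fraction = 2/7
Percentage = (2/7) * 100
= 0.285714 * 100
= 28.57%

28.57


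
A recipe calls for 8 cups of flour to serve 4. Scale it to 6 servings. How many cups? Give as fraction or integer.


Original: 8 cups for 4 servings
Target servings = 6
Scaling factor = 6/4
New amount = 8 * 6/4
= 48/4
= 12 cups

12


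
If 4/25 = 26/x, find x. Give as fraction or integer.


Setting up: 4/25 = 26/x
Cross multiply: 4 * x = 25 * 26
4x = 650
x = 650/4
x = 325/2

325/2


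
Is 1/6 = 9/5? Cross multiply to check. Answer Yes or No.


Cross multiply to check 1/6 = 9/5
Left cross product: 1 * 5 = 5
Right cross product: 6 * 9 = 54
5 != 54
Not equal, so proportions differ => No

No


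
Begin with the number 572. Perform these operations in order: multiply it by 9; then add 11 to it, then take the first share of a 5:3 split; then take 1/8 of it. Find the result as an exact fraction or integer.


Start with 572.
Step 1: Multiply by 9: 572 * 9 = 5148
Step 2: Add 11: 5148+11=5159; split 5:3 first = 5159*5/8 = 25795/8
Step 3: Take 1/8: 25795/8 * 1/8 = 25795/64
Final result = 25795/64

25795/64


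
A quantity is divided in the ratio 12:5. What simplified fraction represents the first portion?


Total parts = 12 + 5 = 17
First part fraction = 12/17
Simplify: 12/17 = 12/17

12/17


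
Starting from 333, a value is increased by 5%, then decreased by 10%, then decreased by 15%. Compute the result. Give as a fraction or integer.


Start: 333
Step 1: increase by 5% => multiply by 105/100
  333 * 105/100 = 6993/20
Step 2: decrease by 10% => multiply by 90/100
  6993/20 * 90/100 = 62937/200
Step 3: decrease by 15% => multiply by 85/100
  62937/200 * 85/100 = 1069929/4000
Final value = 1069929/4000

1069929/4000
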